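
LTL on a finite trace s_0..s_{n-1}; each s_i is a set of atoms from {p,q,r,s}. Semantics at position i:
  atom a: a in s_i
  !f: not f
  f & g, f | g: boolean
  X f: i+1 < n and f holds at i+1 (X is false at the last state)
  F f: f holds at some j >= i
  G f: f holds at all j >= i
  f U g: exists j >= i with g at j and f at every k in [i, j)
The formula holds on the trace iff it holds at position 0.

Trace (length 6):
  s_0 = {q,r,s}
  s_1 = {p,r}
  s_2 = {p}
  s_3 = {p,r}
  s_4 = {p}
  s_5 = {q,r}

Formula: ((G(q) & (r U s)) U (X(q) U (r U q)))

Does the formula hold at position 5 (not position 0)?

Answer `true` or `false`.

Answer: true

Derivation:
s_0={q,r,s}: ((G(q) & (r U s)) U (X(q) U (r U q)))=True (G(q) & (r U s))=False G(q)=False q=True (r U s)=True r=True s=True (X(q) U (r U q))=True X(q)=False (r U q)=True
s_1={p,r}: ((G(q) & (r U s)) U (X(q) U (r U q)))=False (G(q) & (r U s))=False G(q)=False q=False (r U s)=False r=True s=False (X(q) U (r U q))=False X(q)=False (r U q)=False
s_2={p}: ((G(q) & (r U s)) U (X(q) U (r U q)))=False (G(q) & (r U s))=False G(q)=False q=False (r U s)=False r=False s=False (X(q) U (r U q))=False X(q)=False (r U q)=False
s_3={p,r}: ((G(q) & (r U s)) U (X(q) U (r U q)))=False (G(q) & (r U s))=False G(q)=False q=False (r U s)=False r=True s=False (X(q) U (r U q))=False X(q)=False (r U q)=False
s_4={p}: ((G(q) & (r U s)) U (X(q) U (r U q)))=True (G(q) & (r U s))=False G(q)=False q=False (r U s)=False r=False s=False (X(q) U (r U q))=True X(q)=True (r U q)=False
s_5={q,r}: ((G(q) & (r U s)) U (X(q) U (r U q)))=True (G(q) & (r U s))=False G(q)=True q=True (r U s)=False r=True s=False (X(q) U (r U q))=True X(q)=False (r U q)=True
Evaluating at position 5: result = True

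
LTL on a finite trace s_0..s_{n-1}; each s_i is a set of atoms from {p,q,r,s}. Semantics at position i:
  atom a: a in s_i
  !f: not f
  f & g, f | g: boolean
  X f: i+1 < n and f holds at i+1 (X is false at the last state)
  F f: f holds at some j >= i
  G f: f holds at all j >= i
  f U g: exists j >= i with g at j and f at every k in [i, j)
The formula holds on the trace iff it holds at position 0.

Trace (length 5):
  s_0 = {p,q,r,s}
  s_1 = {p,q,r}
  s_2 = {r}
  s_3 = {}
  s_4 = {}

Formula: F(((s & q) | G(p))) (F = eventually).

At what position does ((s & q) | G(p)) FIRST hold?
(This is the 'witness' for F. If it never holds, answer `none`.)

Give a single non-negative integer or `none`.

s_0={p,q,r,s}: ((s & q) | G(p))=True (s & q)=True s=True q=True G(p)=False p=True
s_1={p,q,r}: ((s & q) | G(p))=False (s & q)=False s=False q=True G(p)=False p=True
s_2={r}: ((s & q) | G(p))=False (s & q)=False s=False q=False G(p)=False p=False
s_3={}: ((s & q) | G(p))=False (s & q)=False s=False q=False G(p)=False p=False
s_4={}: ((s & q) | G(p))=False (s & q)=False s=False q=False G(p)=False p=False
F(((s & q) | G(p))) holds; first witness at position 0.

Answer: 0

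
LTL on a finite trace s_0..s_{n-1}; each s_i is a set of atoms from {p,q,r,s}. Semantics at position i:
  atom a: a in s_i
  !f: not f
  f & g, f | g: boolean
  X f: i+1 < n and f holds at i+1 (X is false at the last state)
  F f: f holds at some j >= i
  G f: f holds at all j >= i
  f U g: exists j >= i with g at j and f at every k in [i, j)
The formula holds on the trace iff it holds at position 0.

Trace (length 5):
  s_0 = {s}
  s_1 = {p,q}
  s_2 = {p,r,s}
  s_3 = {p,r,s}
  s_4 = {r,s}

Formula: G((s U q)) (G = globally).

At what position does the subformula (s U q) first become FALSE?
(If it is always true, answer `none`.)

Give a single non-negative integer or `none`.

Answer: 2

Derivation:
s_0={s}: (s U q)=True s=True q=False
s_1={p,q}: (s U q)=True s=False q=True
s_2={p,r,s}: (s U q)=False s=True q=False
s_3={p,r,s}: (s U q)=False s=True q=False
s_4={r,s}: (s U q)=False s=True q=False
G((s U q)) holds globally = False
First violation at position 2.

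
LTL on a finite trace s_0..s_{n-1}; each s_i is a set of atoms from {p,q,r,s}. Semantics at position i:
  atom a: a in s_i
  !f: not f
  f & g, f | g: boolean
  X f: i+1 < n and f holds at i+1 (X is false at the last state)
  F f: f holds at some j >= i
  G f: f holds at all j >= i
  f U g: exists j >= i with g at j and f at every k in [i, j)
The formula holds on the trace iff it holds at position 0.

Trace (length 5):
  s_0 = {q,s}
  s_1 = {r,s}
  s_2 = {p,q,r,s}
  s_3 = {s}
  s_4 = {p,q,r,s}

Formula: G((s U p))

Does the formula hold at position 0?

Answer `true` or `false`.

s_0={q,s}: G((s U p))=True (s U p)=True s=True p=False
s_1={r,s}: G((s U p))=True (s U p)=True s=True p=False
s_2={p,q,r,s}: G((s U p))=True (s U p)=True s=True p=True
s_3={s}: G((s U p))=True (s U p)=True s=True p=False
s_4={p,q,r,s}: G((s U p))=True (s U p)=True s=True p=True

Answer: true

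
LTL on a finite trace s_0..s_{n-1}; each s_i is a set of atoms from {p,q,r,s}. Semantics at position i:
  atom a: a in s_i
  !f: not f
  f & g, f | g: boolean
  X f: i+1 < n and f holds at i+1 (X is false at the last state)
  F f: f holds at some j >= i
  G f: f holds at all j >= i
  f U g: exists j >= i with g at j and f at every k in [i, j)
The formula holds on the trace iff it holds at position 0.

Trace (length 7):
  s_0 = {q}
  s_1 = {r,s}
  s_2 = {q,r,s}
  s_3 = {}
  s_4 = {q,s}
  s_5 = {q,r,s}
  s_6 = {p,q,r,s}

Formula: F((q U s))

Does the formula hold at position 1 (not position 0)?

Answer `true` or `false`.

Answer: true

Derivation:
s_0={q}: F((q U s))=True (q U s)=True q=True s=False
s_1={r,s}: F((q U s))=True (q U s)=True q=False s=True
s_2={q,r,s}: F((q U s))=True (q U s)=True q=True s=True
s_3={}: F((q U s))=True (q U s)=False q=False s=False
s_4={q,s}: F((q U s))=True (q U s)=True q=True s=True
s_5={q,r,s}: F((q U s))=True (q U s)=True q=True s=True
s_6={p,q,r,s}: F((q U s))=True (q U s)=True q=True s=True
Evaluating at position 1: result = True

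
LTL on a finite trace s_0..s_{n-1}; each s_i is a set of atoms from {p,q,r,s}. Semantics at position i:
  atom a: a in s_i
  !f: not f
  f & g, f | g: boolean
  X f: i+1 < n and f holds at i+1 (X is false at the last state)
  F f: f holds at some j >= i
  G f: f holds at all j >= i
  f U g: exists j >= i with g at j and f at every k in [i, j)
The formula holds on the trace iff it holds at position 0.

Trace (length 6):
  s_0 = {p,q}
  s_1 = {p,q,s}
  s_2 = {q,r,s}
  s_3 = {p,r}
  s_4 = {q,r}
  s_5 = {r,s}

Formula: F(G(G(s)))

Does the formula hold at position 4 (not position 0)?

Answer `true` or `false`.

Answer: true

Derivation:
s_0={p,q}: F(G(G(s)))=True G(G(s))=False G(s)=False s=False
s_1={p,q,s}: F(G(G(s)))=True G(G(s))=False G(s)=False s=True
s_2={q,r,s}: F(G(G(s)))=True G(G(s))=False G(s)=False s=True
s_3={p,r}: F(G(G(s)))=True G(G(s))=False G(s)=False s=False
s_4={q,r}: F(G(G(s)))=True G(G(s))=False G(s)=False s=False
s_5={r,s}: F(G(G(s)))=True G(G(s))=True G(s)=True s=True
Evaluating at position 4: result = True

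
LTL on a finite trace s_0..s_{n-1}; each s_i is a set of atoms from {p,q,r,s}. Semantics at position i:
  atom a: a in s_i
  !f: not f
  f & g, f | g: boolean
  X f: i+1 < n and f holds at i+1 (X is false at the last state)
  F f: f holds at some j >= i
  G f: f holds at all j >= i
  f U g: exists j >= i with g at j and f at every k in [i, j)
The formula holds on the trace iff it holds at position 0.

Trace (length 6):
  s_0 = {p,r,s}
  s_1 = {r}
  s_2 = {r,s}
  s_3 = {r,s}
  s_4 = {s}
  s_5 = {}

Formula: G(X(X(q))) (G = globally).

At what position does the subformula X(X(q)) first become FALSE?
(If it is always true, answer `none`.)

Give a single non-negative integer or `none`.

s_0={p,r,s}: X(X(q))=False X(q)=False q=False
s_1={r}: X(X(q))=False X(q)=False q=False
s_2={r,s}: X(X(q))=False X(q)=False q=False
s_3={r,s}: X(X(q))=False X(q)=False q=False
s_4={s}: X(X(q))=False X(q)=False q=False
s_5={}: X(X(q))=False X(q)=False q=False
G(X(X(q))) holds globally = False
First violation at position 0.

Answer: 0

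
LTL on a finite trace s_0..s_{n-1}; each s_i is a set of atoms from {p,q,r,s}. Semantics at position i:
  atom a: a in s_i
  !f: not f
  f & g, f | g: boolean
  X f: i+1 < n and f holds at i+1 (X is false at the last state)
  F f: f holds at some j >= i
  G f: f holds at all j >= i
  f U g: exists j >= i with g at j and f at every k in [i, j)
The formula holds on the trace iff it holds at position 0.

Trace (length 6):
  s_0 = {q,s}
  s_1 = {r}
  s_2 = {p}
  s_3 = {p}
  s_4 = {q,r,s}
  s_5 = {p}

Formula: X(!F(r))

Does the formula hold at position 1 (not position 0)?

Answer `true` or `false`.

s_0={q,s}: X(!F(r))=False !F(r)=False F(r)=True r=False
s_1={r}: X(!F(r))=False !F(r)=False F(r)=True r=True
s_2={p}: X(!F(r))=False !F(r)=False F(r)=True r=False
s_3={p}: X(!F(r))=False !F(r)=False F(r)=True r=False
s_4={q,r,s}: X(!F(r))=True !F(r)=False F(r)=True r=True
s_5={p}: X(!F(r))=False !F(r)=True F(r)=False r=False
Evaluating at position 1: result = False

Answer: false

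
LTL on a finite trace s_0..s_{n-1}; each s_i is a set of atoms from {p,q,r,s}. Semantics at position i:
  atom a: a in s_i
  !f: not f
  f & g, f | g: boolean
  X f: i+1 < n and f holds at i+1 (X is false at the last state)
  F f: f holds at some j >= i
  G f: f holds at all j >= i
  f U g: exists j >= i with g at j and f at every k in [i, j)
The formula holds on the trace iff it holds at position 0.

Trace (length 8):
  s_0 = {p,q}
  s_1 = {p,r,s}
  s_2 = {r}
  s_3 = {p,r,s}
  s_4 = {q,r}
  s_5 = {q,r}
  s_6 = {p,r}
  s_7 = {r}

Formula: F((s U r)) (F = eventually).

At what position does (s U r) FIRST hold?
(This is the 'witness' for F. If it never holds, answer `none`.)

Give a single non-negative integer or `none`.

s_0={p,q}: (s U r)=False s=False r=False
s_1={p,r,s}: (s U r)=True s=True r=True
s_2={r}: (s U r)=True s=False r=True
s_3={p,r,s}: (s U r)=True s=True r=True
s_4={q,r}: (s U r)=True s=False r=True
s_5={q,r}: (s U r)=True s=False r=True
s_6={p,r}: (s U r)=True s=False r=True
s_7={r}: (s U r)=True s=False r=True
F((s U r)) holds; first witness at position 1.

Answer: 1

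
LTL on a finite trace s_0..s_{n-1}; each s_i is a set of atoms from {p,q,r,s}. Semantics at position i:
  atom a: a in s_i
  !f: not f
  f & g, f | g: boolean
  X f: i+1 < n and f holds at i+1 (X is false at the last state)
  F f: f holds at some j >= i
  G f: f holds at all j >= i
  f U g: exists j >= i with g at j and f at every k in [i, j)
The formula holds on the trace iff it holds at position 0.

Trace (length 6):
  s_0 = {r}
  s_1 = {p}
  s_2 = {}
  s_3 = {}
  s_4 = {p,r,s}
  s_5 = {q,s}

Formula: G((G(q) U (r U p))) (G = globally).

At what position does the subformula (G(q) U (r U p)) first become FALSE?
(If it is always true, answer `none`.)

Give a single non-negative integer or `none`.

Answer: 2

Derivation:
s_0={r}: (G(q) U (r U p))=True G(q)=False q=False (r U p)=True r=True p=False
s_1={p}: (G(q) U (r U p))=True G(q)=False q=False (r U p)=True r=False p=True
s_2={}: (G(q) U (r U p))=False G(q)=False q=False (r U p)=False r=False p=False
s_3={}: (G(q) U (r U p))=False G(q)=False q=False (r U p)=False r=False p=False
s_4={p,r,s}: (G(q) U (r U p))=True G(q)=False q=False (r U p)=True r=True p=True
s_5={q,s}: (G(q) U (r U p))=False G(q)=True q=True (r U p)=False r=False p=False
G((G(q) U (r U p))) holds globally = False
First violation at position 2.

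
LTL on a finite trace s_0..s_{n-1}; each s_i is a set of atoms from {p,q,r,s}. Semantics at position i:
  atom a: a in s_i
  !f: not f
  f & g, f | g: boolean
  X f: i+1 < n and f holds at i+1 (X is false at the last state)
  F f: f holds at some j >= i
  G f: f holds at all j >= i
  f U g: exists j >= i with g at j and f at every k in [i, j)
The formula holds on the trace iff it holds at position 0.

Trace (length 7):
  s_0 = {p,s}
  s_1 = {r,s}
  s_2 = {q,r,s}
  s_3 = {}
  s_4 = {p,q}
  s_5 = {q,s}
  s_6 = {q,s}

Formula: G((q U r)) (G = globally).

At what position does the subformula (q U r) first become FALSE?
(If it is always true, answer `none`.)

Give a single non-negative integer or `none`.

Answer: 0

Derivation:
s_0={p,s}: (q U r)=False q=False r=False
s_1={r,s}: (q U r)=True q=False r=True
s_2={q,r,s}: (q U r)=True q=True r=True
s_3={}: (q U r)=False q=False r=False
s_4={p,q}: (q U r)=False q=True r=False
s_5={q,s}: (q U r)=False q=True r=False
s_6={q,s}: (q U r)=False q=True r=False
G((q U r)) holds globally = False
First violation at position 0.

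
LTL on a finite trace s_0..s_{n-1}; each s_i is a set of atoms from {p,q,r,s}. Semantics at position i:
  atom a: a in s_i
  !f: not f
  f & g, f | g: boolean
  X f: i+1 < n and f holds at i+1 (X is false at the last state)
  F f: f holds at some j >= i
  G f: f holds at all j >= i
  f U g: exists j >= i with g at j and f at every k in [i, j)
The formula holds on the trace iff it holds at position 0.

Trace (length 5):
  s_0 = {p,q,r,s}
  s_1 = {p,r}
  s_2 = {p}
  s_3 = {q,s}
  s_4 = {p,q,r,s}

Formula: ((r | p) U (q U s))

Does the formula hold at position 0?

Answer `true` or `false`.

s_0={p,q,r,s}: ((r | p) U (q U s))=True (r | p)=True r=True p=True (q U s)=True q=True s=True
s_1={p,r}: ((r | p) U (q U s))=True (r | p)=True r=True p=True (q U s)=False q=False s=False
s_2={p}: ((r | p) U (q U s))=True (r | p)=True r=False p=True (q U s)=False q=False s=False
s_3={q,s}: ((r | p) U (q U s))=True (r | p)=False r=False p=False (q U s)=True q=True s=True
s_4={p,q,r,s}: ((r | p) U (q U s))=True (r | p)=True r=True p=True (q U s)=True q=True s=True

Answer: true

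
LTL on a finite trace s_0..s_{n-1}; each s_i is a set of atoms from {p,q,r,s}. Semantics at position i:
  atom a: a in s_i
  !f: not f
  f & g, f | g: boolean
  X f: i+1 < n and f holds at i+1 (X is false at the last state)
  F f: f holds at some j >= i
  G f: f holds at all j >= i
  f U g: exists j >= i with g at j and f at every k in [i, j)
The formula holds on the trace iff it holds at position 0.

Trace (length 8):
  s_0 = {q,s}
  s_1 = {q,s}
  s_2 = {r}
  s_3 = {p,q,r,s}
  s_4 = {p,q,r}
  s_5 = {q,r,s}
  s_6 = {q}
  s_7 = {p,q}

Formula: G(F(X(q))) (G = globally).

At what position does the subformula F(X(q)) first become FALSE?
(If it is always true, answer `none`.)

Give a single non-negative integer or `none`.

s_0={q,s}: F(X(q))=True X(q)=True q=True
s_1={q,s}: F(X(q))=True X(q)=False q=True
s_2={r}: F(X(q))=True X(q)=True q=False
s_3={p,q,r,s}: F(X(q))=True X(q)=True q=True
s_4={p,q,r}: F(X(q))=True X(q)=True q=True
s_5={q,r,s}: F(X(q))=True X(q)=True q=True
s_6={q}: F(X(q))=True X(q)=True q=True
s_7={p,q}: F(X(q))=False X(q)=False q=True
G(F(X(q))) holds globally = False
First violation at position 7.

Answer: 7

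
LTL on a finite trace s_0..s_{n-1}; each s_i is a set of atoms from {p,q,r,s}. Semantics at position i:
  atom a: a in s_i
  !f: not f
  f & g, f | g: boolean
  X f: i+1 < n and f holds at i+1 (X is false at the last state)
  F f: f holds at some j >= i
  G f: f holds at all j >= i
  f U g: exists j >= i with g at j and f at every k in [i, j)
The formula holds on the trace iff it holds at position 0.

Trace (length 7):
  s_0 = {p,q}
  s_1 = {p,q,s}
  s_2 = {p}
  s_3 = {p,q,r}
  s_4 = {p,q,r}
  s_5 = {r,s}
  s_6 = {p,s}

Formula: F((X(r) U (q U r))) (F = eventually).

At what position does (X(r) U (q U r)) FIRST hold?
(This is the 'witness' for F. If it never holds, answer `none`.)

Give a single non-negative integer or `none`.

s_0={p,q}: (X(r) U (q U r))=False X(r)=False r=False (q U r)=False q=True
s_1={p,q,s}: (X(r) U (q U r))=False X(r)=False r=False (q U r)=False q=True
s_2={p}: (X(r) U (q U r))=True X(r)=True r=False (q U r)=False q=False
s_3={p,q,r}: (X(r) U (q U r))=True X(r)=True r=True (q U r)=True q=True
s_4={p,q,r}: (X(r) U (q U r))=True X(r)=True r=True (q U r)=True q=True
s_5={r,s}: (X(r) U (q U r))=True X(r)=False r=True (q U r)=True q=False
s_6={p,s}: (X(r) U (q U r))=False X(r)=False r=False (q U r)=False q=False
F((X(r) U (q U r))) holds; first witness at position 2.

Answer: 2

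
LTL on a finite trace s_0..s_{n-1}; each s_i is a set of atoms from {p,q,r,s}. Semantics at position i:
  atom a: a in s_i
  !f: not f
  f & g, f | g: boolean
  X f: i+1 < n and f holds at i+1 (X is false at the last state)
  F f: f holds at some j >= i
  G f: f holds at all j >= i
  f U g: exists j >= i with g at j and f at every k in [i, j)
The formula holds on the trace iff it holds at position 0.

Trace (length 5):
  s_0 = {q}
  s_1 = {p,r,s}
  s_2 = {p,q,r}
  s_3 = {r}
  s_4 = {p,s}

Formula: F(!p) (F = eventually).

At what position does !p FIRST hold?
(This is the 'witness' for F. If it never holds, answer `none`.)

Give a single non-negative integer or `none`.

s_0={q}: !p=True p=False
s_1={p,r,s}: !p=False p=True
s_2={p,q,r}: !p=False p=True
s_3={r}: !p=True p=False
s_4={p,s}: !p=False p=True
F(!p) holds; first witness at position 0.

Answer: 0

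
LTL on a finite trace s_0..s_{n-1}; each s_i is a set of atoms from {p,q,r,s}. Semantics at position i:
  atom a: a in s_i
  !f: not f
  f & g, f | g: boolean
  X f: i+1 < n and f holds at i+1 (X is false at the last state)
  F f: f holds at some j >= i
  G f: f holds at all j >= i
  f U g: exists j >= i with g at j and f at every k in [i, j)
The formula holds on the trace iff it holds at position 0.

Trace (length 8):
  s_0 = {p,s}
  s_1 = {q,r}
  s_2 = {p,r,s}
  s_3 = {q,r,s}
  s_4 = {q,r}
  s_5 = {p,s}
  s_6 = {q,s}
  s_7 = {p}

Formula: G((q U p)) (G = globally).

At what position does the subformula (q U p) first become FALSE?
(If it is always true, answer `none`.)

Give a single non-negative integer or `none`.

s_0={p,s}: (q U p)=True q=False p=True
s_1={q,r}: (q U p)=True q=True p=False
s_2={p,r,s}: (q U p)=True q=False p=True
s_3={q,r,s}: (q U p)=True q=True p=False
s_4={q,r}: (q U p)=True q=True p=False
s_5={p,s}: (q U p)=True q=False p=True
s_6={q,s}: (q U p)=True q=True p=False
s_7={p}: (q U p)=True q=False p=True
G((q U p)) holds globally = True
No violation — formula holds at every position.

Answer: none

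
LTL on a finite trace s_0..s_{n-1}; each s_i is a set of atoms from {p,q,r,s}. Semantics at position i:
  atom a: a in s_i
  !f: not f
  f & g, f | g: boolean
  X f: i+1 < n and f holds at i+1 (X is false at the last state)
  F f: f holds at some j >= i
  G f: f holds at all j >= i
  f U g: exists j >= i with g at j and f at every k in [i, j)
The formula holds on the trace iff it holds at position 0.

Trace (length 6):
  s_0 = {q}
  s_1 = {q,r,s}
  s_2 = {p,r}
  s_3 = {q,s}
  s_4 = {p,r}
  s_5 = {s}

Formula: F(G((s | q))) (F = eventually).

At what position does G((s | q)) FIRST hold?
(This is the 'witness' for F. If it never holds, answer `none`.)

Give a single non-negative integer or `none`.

Answer: 5

Derivation:
s_0={q}: G((s | q))=False (s | q)=True s=False q=True
s_1={q,r,s}: G((s | q))=False (s | q)=True s=True q=True
s_2={p,r}: G((s | q))=False (s | q)=False s=False q=False
s_3={q,s}: G((s | q))=False (s | q)=True s=True q=True
s_4={p,r}: G((s | q))=False (s | q)=False s=False q=False
s_5={s}: G((s | q))=True (s | q)=True s=True q=False
F(G((s | q))) holds; first witness at position 5.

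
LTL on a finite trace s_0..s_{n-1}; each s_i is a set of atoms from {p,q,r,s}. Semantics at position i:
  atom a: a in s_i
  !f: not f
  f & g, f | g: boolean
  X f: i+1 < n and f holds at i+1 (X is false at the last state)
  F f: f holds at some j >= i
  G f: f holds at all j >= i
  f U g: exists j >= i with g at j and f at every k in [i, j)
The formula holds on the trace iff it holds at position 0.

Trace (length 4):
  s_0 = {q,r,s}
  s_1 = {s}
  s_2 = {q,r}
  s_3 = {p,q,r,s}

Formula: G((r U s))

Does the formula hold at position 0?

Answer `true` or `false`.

Answer: true

Derivation:
s_0={q,r,s}: G((r U s))=True (r U s)=True r=True s=True
s_1={s}: G((r U s))=True (r U s)=True r=False s=True
s_2={q,r}: G((r U s))=True (r U s)=True r=True s=False
s_3={p,q,r,s}: G((r U s))=True (r U s)=True r=True s=True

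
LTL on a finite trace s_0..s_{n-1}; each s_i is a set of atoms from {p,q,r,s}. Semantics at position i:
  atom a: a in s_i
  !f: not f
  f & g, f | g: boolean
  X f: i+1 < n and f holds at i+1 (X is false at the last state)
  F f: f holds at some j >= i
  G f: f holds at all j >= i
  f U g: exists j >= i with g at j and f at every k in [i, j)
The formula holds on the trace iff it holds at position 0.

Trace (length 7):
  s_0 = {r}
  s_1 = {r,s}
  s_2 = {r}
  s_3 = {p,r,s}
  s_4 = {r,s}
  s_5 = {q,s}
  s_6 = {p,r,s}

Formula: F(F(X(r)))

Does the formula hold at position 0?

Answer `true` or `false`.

s_0={r}: F(F(X(r)))=True F(X(r))=True X(r)=True r=True
s_1={r,s}: F(F(X(r)))=True F(X(r))=True X(r)=True r=True
s_2={r}: F(F(X(r)))=True F(X(r))=True X(r)=True r=True
s_3={p,r,s}: F(F(X(r)))=True F(X(r))=True X(r)=True r=True
s_4={r,s}: F(F(X(r)))=True F(X(r))=True X(r)=False r=True
s_5={q,s}: F(F(X(r)))=True F(X(r))=True X(r)=True r=False
s_6={p,r,s}: F(F(X(r)))=False F(X(r))=False X(r)=False r=True

Answer: true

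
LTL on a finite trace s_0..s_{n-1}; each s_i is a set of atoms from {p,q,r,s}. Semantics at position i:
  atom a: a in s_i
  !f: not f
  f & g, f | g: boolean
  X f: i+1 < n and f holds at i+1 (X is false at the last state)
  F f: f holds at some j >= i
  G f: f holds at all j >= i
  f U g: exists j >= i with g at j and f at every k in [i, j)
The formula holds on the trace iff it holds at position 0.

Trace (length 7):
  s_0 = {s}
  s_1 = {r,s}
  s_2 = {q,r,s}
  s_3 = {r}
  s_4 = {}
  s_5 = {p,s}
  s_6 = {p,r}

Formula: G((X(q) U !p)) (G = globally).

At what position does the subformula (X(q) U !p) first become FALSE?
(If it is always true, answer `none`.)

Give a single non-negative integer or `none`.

s_0={s}: (X(q) U !p)=True X(q)=False q=False !p=True p=False
s_1={r,s}: (X(q) U !p)=True X(q)=True q=False !p=True p=False
s_2={q,r,s}: (X(q) U !p)=True X(q)=False q=True !p=True p=False
s_3={r}: (X(q) U !p)=True X(q)=False q=False !p=True p=False
s_4={}: (X(q) U !p)=True X(q)=False q=False !p=True p=False
s_5={p,s}: (X(q) U !p)=False X(q)=False q=False !p=False p=True
s_6={p,r}: (X(q) U !p)=False X(q)=False q=False !p=False p=True
G((X(q) U !p)) holds globally = False
First violation at position 5.

Answer: 5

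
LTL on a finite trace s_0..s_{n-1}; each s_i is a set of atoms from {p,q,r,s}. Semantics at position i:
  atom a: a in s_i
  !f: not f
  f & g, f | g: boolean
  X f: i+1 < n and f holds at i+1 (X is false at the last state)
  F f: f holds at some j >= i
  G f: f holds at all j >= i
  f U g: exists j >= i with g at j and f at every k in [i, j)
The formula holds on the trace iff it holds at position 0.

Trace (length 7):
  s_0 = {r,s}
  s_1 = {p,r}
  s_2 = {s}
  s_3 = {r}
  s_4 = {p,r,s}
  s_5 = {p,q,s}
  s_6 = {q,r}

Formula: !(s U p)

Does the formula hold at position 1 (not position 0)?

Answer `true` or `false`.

Answer: false

Derivation:
s_0={r,s}: !(s U p)=False (s U p)=True s=True p=False
s_1={p,r}: !(s U p)=False (s U p)=True s=False p=True
s_2={s}: !(s U p)=True (s U p)=False s=True p=False
s_3={r}: !(s U p)=True (s U p)=False s=False p=False
s_4={p,r,s}: !(s U p)=False (s U p)=True s=True p=True
s_5={p,q,s}: !(s U p)=False (s U p)=True s=True p=True
s_6={q,r}: !(s U p)=True (s U p)=False s=False p=False
Evaluating at position 1: result = False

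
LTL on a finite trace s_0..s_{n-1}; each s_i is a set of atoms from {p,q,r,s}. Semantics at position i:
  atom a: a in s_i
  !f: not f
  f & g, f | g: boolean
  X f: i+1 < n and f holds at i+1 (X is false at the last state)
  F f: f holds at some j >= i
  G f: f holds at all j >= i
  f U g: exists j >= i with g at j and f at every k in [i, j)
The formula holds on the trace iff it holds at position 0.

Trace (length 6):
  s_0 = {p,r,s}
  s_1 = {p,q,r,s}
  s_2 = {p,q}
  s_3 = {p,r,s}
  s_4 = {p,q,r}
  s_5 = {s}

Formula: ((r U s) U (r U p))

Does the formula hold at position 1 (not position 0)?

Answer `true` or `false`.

Answer: true

Derivation:
s_0={p,r,s}: ((r U s) U (r U p))=True (r U s)=True r=True s=True (r U p)=True p=True
s_1={p,q,r,s}: ((r U s) U (r U p))=True (r U s)=True r=True s=True (r U p)=True p=True
s_2={p,q}: ((r U s) U (r U p))=True (r U s)=False r=False s=False (r U p)=True p=True
s_3={p,r,s}: ((r U s) U (r U p))=True (r U s)=True r=True s=True (r U p)=True p=True
s_4={p,q,r}: ((r U s) U (r U p))=True (r U s)=True r=True s=False (r U p)=True p=True
s_5={s}: ((r U s) U (r U p))=False (r U s)=True r=False s=True (r U p)=False p=False
Evaluating at position 1: result = True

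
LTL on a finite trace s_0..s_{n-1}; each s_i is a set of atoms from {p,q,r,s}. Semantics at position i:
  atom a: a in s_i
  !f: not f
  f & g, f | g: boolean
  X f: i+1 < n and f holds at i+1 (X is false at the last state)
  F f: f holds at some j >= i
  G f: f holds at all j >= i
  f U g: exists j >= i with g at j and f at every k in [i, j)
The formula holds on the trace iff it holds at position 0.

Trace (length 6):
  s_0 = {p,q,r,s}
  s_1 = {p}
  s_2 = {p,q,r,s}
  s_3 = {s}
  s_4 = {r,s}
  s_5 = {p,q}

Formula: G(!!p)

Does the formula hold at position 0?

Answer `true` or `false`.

Answer: false

Derivation:
s_0={p,q,r,s}: G(!!p)=False !!p=True !p=False p=True
s_1={p}: G(!!p)=False !!p=True !p=False p=True
s_2={p,q,r,s}: G(!!p)=False !!p=True !p=False p=True
s_3={s}: G(!!p)=False !!p=False !p=True p=False
s_4={r,s}: G(!!p)=False !!p=False !p=True p=False
s_5={p,q}: G(!!p)=True !!p=True !p=False p=True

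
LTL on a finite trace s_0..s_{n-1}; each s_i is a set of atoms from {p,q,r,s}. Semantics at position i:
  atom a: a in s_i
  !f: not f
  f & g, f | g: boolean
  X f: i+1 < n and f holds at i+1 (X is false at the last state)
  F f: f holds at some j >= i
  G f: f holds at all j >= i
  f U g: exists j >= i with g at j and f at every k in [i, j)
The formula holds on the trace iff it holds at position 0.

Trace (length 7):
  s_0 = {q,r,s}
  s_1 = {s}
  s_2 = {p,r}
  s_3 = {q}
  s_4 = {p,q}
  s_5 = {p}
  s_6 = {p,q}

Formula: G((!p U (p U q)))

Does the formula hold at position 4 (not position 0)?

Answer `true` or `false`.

s_0={q,r,s}: G((!p U (p U q)))=True (!p U (p U q))=True !p=True p=False (p U q)=True q=True
s_1={s}: G((!p U (p U q)))=True (!p U (p U q))=True !p=True p=False (p U q)=False q=False
s_2={p,r}: G((!p U (p U q)))=True (!p U (p U q))=True !p=False p=True (p U q)=True q=False
s_3={q}: G((!p U (p U q)))=True (!p U (p U q))=True !p=True p=False (p U q)=True q=True
s_4={p,q}: G((!p U (p U q)))=True (!p U (p U q))=True !p=False p=True (p U q)=True q=True
s_5={p}: G((!p U (p U q)))=True (!p U (p U q))=True !p=False p=True (p U q)=True q=False
s_6={p,q}: G((!p U (p U q)))=True (!p U (p U q))=True !p=False p=True (p U q)=True q=True
Evaluating at position 4: result = True

Answer: true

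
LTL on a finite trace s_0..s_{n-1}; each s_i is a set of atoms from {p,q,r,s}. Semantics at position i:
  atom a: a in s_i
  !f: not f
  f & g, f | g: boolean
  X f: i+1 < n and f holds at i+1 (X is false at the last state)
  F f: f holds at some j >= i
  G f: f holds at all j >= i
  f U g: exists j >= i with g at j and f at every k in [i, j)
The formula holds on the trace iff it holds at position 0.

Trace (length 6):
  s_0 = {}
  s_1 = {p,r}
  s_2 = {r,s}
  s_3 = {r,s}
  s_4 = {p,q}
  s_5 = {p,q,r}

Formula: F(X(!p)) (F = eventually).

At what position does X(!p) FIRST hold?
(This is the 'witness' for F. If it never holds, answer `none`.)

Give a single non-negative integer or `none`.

Answer: 1

Derivation:
s_0={}: X(!p)=False !p=True p=False
s_1={p,r}: X(!p)=True !p=False p=True
s_2={r,s}: X(!p)=True !p=True p=False
s_3={r,s}: X(!p)=False !p=True p=False
s_4={p,q}: X(!p)=False !p=False p=True
s_5={p,q,r}: X(!p)=False !p=False p=True
F(X(!p)) holds; first witness at position 1.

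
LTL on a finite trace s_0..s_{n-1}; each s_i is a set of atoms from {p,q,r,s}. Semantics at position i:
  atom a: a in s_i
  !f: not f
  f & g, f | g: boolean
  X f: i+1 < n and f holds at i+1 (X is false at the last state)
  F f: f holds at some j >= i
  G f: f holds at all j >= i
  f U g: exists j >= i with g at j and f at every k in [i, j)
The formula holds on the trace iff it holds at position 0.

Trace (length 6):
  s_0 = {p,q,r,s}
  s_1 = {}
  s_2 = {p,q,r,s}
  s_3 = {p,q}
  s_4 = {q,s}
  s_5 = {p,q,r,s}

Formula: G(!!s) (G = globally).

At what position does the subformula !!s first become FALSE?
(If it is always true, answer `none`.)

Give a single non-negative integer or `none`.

s_0={p,q,r,s}: !!s=True !s=False s=True
s_1={}: !!s=False !s=True s=False
s_2={p,q,r,s}: !!s=True !s=False s=True
s_3={p,q}: !!s=False !s=True s=False
s_4={q,s}: !!s=True !s=False s=True
s_5={p,q,r,s}: !!s=True !s=False s=True
G(!!s) holds globally = False
First violation at position 1.

Answer: 1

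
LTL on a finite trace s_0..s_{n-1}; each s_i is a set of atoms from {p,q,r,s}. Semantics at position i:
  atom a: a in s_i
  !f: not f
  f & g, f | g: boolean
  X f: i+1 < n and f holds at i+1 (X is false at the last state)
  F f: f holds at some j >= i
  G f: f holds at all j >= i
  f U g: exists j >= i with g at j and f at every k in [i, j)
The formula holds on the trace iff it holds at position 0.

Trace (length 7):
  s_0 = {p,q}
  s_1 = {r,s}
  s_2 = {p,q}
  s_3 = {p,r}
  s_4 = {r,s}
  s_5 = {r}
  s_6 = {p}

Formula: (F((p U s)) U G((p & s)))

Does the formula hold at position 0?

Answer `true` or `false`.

Answer: false

Derivation:
s_0={p,q}: (F((p U s)) U G((p & s)))=False F((p U s))=True (p U s)=True p=True s=False G((p & s))=False (p & s)=False
s_1={r,s}: (F((p U s)) U G((p & s)))=False F((p U s))=True (p U s)=True p=False s=True G((p & s))=False (p & s)=False
s_2={p,q}: (F((p U s)) U G((p & s)))=False F((p U s))=True (p U s)=True p=True s=False G((p & s))=False (p & s)=False
s_3={p,r}: (F((p U s)) U G((p & s)))=False F((p U s))=True (p U s)=True p=True s=False G((p & s))=False (p & s)=False
s_4={r,s}: (F((p U s)) U G((p & s)))=False F((p U s))=True (p U s)=True p=False s=True G((p & s))=False (p & s)=False
s_5={r}: (F((p U s)) U G((p & s)))=False F((p U s))=False (p U s)=False p=False s=False G((p & s))=False (p & s)=False
s_6={p}: (F((p U s)) U G((p & s)))=False F((p U s))=False (p U s)=False p=True s=False G((p & s))=False (p & s)=False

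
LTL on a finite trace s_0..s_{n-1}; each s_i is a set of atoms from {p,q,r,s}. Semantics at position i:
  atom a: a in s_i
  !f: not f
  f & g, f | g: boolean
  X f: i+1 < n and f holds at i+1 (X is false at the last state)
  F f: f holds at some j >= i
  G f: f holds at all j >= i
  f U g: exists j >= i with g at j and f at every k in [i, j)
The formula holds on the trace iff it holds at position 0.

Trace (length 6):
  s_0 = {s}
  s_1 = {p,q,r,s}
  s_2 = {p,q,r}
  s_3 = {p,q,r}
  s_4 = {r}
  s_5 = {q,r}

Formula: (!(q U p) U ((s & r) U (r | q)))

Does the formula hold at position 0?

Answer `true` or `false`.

s_0={s}: (!(q U p) U ((s & r) U (r | q)))=True !(q U p)=True (q U p)=False q=False p=False ((s & r) U (r | q))=False (s & r)=False s=True r=False (r | q)=False
s_1={p,q,r,s}: (!(q U p) U ((s & r) U (r | q)))=True !(q U p)=False (q U p)=True q=True p=True ((s & r) U (r | q))=True (s & r)=True s=True r=True (r | q)=True
s_2={p,q,r}: (!(q U p) U ((s & r) U (r | q)))=True !(q U p)=False (q U p)=True q=True p=True ((s & r) U (r | q))=True (s & r)=False s=False r=True (r | q)=True
s_3={p,q,r}: (!(q U p) U ((s & r) U (r | q)))=True !(q U p)=False (q U p)=True q=True p=True ((s & r) U (r | q))=True (s & r)=False s=False r=True (r | q)=True
s_4={r}: (!(q U p) U ((s & r) U (r | q)))=True !(q U p)=True (q U p)=False q=False p=False ((s & r) U (r | q))=True (s & r)=False s=False r=True (r | q)=True
s_5={q,r}: (!(q U p) U ((s & r) U (r | q)))=True !(q U p)=True (q U p)=False q=True p=False ((s & r) U (r | q))=True (s & r)=False s=False r=True (r | q)=True

Answer: true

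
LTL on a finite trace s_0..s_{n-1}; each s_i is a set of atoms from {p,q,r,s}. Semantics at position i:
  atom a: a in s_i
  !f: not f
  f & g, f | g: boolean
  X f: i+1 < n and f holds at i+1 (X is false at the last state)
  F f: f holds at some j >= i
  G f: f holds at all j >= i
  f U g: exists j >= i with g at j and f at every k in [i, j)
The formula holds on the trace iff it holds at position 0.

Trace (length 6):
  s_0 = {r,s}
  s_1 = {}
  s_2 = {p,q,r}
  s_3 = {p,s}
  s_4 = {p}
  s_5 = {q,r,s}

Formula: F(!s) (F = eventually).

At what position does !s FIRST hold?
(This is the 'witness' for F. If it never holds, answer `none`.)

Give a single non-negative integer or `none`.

s_0={r,s}: !s=False s=True
s_1={}: !s=True s=False
s_2={p,q,r}: !s=True s=False
s_3={p,s}: !s=False s=True
s_4={p}: !s=True s=False
s_5={q,r,s}: !s=False s=True
F(!s) holds; first witness at position 1.

Answer: 1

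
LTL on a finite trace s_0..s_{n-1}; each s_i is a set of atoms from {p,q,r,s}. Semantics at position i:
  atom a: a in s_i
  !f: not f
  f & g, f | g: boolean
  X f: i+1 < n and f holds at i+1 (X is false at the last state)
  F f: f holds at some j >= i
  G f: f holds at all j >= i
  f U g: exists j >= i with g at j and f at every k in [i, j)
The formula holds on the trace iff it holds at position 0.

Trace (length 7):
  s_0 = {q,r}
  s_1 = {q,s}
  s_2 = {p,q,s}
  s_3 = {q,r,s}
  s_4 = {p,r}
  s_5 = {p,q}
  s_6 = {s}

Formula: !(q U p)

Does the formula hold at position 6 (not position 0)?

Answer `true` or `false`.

s_0={q,r}: !(q U p)=False (q U p)=True q=True p=False
s_1={q,s}: !(q U p)=False (q U p)=True q=True p=False
s_2={p,q,s}: !(q U p)=False (q U p)=True q=True p=True
s_3={q,r,s}: !(q U p)=False (q U p)=True q=True p=False
s_4={p,r}: !(q U p)=False (q U p)=True q=False p=True
s_5={p,q}: !(q U p)=False (q U p)=True q=True p=True
s_6={s}: !(q U p)=True (q U p)=False q=False p=False
Evaluating at position 6: result = True

Answer: true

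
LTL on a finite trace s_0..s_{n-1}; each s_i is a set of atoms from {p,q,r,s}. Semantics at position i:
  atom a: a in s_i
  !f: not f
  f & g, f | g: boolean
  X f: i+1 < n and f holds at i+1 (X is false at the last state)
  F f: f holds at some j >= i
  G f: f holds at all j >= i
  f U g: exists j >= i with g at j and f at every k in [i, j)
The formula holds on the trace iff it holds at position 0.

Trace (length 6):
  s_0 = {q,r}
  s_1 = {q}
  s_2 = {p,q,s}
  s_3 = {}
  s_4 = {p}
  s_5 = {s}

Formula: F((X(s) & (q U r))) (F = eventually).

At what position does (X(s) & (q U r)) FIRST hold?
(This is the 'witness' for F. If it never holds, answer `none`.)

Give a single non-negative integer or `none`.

Answer: none

Derivation:
s_0={q,r}: (X(s) & (q U r))=False X(s)=False s=False (q U r)=True q=True r=True
s_1={q}: (X(s) & (q U r))=False X(s)=True s=False (q U r)=False q=True r=False
s_2={p,q,s}: (X(s) & (q U r))=False X(s)=False s=True (q U r)=False q=True r=False
s_3={}: (X(s) & (q U r))=False X(s)=False s=False (q U r)=False q=False r=False
s_4={p}: (X(s) & (q U r))=False X(s)=True s=False (q U r)=False q=False r=False
s_5={s}: (X(s) & (q U r))=False X(s)=False s=True (q U r)=False q=False r=False
F((X(s) & (q U r))) does not hold (no witness exists).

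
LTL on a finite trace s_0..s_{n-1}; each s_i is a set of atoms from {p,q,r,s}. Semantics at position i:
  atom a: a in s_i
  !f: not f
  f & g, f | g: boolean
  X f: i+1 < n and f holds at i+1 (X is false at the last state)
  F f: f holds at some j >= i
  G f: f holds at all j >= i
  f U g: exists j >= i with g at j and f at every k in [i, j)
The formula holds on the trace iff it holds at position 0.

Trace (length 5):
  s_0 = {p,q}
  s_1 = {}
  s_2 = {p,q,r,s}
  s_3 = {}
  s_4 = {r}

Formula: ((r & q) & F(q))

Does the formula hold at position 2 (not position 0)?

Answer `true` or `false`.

Answer: true

Derivation:
s_0={p,q}: ((r & q) & F(q))=False (r & q)=False r=False q=True F(q)=True
s_1={}: ((r & q) & F(q))=False (r & q)=False r=False q=False F(q)=True
s_2={p,q,r,s}: ((r & q) & F(q))=True (r & q)=True r=True q=True F(q)=True
s_3={}: ((r & q) & F(q))=False (r & q)=False r=False q=False F(q)=False
s_4={r}: ((r & q) & F(q))=False (r & q)=False r=True q=False F(q)=False
Evaluating at position 2: result = True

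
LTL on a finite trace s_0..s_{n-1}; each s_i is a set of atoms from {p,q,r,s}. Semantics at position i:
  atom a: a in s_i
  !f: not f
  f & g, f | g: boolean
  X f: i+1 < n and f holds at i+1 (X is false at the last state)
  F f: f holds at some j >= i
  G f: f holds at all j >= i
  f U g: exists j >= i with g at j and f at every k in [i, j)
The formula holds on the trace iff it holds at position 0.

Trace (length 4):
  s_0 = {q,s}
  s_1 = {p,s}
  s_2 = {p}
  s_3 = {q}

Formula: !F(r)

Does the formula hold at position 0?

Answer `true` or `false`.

Answer: true

Derivation:
s_0={q,s}: !F(r)=True F(r)=False r=False
s_1={p,s}: !F(r)=True F(r)=False r=False
s_2={p}: !F(r)=True F(r)=False r=False
s_3={q}: !F(r)=True F(r)=False r=False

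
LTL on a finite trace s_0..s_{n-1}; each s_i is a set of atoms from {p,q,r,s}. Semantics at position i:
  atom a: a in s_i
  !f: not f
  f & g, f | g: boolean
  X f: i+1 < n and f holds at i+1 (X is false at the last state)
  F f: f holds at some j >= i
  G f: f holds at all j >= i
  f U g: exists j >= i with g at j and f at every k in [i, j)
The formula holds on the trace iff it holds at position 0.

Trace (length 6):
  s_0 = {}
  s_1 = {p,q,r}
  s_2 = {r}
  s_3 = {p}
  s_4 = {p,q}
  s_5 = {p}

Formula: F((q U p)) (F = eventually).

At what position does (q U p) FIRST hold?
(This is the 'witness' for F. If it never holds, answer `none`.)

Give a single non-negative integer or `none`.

s_0={}: (q U p)=False q=False p=False
s_1={p,q,r}: (q U p)=True q=True p=True
s_2={r}: (q U p)=False q=False p=False
s_3={p}: (q U p)=True q=False p=True
s_4={p,q}: (q U p)=True q=True p=True
s_5={p}: (q U p)=True q=False p=True
F((q U p)) holds; first witness at position 1.

Answer: 1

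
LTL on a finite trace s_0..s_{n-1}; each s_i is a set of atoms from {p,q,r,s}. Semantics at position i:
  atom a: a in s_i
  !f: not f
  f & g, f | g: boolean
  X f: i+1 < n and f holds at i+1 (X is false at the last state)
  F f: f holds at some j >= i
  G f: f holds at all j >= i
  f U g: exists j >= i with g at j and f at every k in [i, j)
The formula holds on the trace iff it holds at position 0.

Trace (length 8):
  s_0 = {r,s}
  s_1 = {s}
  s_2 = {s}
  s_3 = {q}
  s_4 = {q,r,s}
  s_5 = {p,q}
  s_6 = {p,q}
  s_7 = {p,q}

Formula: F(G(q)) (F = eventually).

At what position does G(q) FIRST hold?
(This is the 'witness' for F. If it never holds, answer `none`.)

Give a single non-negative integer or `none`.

s_0={r,s}: G(q)=False q=False
s_1={s}: G(q)=False q=False
s_2={s}: G(q)=False q=False
s_3={q}: G(q)=True q=True
s_4={q,r,s}: G(q)=True q=True
s_5={p,q}: G(q)=True q=True
s_6={p,q}: G(q)=True q=True
s_7={p,q}: G(q)=True q=True
F(G(q)) holds; first witness at position 3.

Answer: 3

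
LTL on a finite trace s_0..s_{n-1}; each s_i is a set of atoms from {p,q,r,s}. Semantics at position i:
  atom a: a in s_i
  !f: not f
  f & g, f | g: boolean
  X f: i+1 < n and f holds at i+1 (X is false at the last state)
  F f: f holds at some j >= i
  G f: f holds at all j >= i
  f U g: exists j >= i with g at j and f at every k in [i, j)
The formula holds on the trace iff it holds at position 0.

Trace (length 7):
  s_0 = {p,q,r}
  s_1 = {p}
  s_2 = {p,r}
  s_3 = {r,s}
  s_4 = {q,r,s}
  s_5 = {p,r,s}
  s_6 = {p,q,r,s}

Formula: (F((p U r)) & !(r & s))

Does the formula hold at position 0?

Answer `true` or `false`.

s_0={p,q,r}: (F((p U r)) & !(r & s))=True F((p U r))=True (p U r)=True p=True r=True !(r & s)=True (r & s)=False s=False
s_1={p}: (F((p U r)) & !(r & s))=True F((p U r))=True (p U r)=True p=True r=False !(r & s)=True (r & s)=False s=False
s_2={p,r}: (F((p U r)) & !(r & s))=True F((p U r))=True (p U r)=True p=True r=True !(r & s)=True (r & s)=False s=False
s_3={r,s}: (F((p U r)) & !(r & s))=False F((p U r))=True (p U r)=True p=False r=True !(r & s)=False (r & s)=True s=True
s_4={q,r,s}: (F((p U r)) & !(r & s))=False F((p U r))=True (p U r)=True p=False r=True !(r & s)=False (r & s)=True s=True
s_5={p,r,s}: (F((p U r)) & !(r & s))=False F((p U r))=True (p U r)=True p=True r=True !(r & s)=False (r & s)=True s=True
s_6={p,q,r,s}: (F((p U r)) & !(r & s))=False F((p U r))=True (p U r)=True p=True r=True !(r & s)=False (r & s)=True s=True

Answer: true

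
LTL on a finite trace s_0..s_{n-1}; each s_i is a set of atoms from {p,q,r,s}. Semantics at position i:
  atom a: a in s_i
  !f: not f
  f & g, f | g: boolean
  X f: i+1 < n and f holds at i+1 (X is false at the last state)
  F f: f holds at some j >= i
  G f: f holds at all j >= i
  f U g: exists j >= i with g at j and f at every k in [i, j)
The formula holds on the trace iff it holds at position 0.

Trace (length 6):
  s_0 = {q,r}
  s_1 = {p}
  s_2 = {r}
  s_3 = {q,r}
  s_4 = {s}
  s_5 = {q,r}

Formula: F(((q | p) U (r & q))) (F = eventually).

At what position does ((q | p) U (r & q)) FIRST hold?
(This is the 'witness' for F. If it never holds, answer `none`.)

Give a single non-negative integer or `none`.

Answer: 0

Derivation:
s_0={q,r}: ((q | p) U (r & q))=True (q | p)=True q=True p=False (r & q)=True r=True
s_1={p}: ((q | p) U (r & q))=False (q | p)=True q=False p=True (r & q)=False r=False
s_2={r}: ((q | p) U (r & q))=False (q | p)=False q=False p=False (r & q)=False r=True
s_3={q,r}: ((q | p) U (r & q))=True (q | p)=True q=True p=False (r & q)=True r=True
s_4={s}: ((q | p) U (r & q))=False (q | p)=False q=False p=False (r & q)=False r=False
s_5={q,r}: ((q | p) U (r & q))=True (q | p)=True q=True p=False (r & q)=True r=True
F(((q | p) U (r & q))) holds; first witness at position 0.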